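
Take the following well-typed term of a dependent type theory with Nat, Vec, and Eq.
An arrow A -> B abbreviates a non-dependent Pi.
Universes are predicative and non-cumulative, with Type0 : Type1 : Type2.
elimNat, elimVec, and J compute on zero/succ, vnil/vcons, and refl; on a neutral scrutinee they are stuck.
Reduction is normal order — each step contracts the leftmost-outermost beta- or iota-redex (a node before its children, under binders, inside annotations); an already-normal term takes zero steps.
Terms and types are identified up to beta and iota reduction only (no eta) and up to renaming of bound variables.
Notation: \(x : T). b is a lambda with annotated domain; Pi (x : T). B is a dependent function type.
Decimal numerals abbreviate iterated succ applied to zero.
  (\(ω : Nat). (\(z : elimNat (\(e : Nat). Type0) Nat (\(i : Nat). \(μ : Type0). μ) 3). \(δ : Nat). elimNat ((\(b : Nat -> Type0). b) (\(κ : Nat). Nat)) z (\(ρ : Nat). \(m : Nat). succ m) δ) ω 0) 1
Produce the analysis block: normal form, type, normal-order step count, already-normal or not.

reduced normal form:
  1
type:
  Nat
normal-order step count: 4
started in normal form: no
first contracted redex: a beta-redex


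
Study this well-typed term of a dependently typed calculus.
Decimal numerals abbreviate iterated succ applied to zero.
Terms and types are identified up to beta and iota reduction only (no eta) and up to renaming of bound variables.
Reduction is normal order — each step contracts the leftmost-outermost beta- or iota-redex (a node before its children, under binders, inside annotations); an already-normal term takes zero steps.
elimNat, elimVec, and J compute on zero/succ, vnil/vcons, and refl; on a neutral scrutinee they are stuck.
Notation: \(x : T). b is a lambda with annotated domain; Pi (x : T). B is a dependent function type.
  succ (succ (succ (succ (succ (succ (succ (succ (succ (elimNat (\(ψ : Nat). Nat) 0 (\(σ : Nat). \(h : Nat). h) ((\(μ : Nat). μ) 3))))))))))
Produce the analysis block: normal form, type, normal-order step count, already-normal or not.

normal form:
  9
the term's type:
  Nat
normal-order step count: 11
already normal: no
first redex: a beta-redex


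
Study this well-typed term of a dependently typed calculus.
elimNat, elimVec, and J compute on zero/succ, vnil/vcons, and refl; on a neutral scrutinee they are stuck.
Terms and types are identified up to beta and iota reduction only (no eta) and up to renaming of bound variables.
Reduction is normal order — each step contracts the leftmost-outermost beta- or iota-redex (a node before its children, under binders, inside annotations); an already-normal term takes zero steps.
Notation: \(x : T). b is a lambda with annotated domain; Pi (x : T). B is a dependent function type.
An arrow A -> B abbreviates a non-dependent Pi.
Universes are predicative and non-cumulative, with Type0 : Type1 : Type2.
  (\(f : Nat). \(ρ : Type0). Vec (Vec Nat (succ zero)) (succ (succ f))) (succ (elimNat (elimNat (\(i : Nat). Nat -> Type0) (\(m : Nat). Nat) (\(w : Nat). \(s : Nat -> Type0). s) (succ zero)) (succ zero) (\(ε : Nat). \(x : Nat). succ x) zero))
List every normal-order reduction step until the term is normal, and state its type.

normal-order reduction:
  (\(f : Nat). \(ρ : Type0). Vec (Vec Nat (succ zero)) (succ (succ f))) (succ (elimNat (elimNat (\(i : Nat). Nat -> Type0) (\(m : Nat). Nat) (\(w : Nat). \(s : Nat -> Type0). s) (succ zero)) (succ zero) (\(ε : Nat). \(x : Nat). succ x) zero))
  ~> \(f : Type0). Vec (Vec Nat (succ zero)) (succ (succ (succ (elimNat (elimNat (\(ρ : Nat). Nat -> Type0) (\(i : Nat). Nat) (\(m : Nat). \(w : Nat -> Type0). w) (succ zero)) (succ zero) (\(s : Nat). \(ε : Nat). succ ε) zero))))
  ~> \(f : Type0). Vec (Vec Nat (succ zero)) (succ (succ (succ (succ zero))))
the term's type:
  Type0 -> Type0


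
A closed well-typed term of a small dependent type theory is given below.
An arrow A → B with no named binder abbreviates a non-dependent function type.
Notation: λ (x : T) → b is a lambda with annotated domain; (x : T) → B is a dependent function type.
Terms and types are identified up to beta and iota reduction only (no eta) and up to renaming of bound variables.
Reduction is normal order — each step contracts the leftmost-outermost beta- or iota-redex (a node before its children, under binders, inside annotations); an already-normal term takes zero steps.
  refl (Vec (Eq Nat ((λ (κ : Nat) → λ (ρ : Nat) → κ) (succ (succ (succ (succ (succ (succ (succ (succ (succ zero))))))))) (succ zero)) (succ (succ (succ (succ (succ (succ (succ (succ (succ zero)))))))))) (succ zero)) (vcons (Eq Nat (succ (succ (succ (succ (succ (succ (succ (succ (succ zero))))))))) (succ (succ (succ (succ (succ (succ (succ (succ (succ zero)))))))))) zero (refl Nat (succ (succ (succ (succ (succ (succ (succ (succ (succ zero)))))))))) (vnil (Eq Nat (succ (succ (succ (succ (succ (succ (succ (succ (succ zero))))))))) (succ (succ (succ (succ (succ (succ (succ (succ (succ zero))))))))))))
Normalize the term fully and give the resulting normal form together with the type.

reduced normal form:
  refl (Vec (Eq Nat (succ (succ (succ (succ (succ (succ (succ (succ (succ zero))))))))) (succ (succ (succ (succ (succ (succ (succ (succ (succ zero)))))))))) (succ zero)) (vcons (Eq Nat (succ (succ (succ (succ (succ (succ (succ (succ (succ zero))))))))) (succ (succ (succ (succ (succ (succ (succ (succ (succ zero)))))))))) zero (refl Nat (succ (succ (succ (succ (succ (succ (succ (succ (succ zero)))))))))) (vnil (Eq Nat (succ (succ (succ (succ (succ (succ (succ (succ (succ zero))))))))) (succ (succ (succ (succ (succ (succ (succ (succ (succ zero))))))))))))
type:
  Eq (Vec (Eq Nat (succ (succ (succ (succ (succ (succ (succ (succ (succ zero))))))))) (succ (succ (succ (succ (succ (succ (succ (succ (succ zero)))))))))) (succ zero)) (vcons (Eq Nat (succ (succ (succ (succ (succ (succ (succ (succ (succ zero))))))))) (succ (succ (succ (succ (succ (succ (succ (succ (succ zero)))))))))) zero (refl Nat (succ (succ (succ (succ (succ (succ (succ (succ (succ zero)))))))))) (vnil (Eq Nat (succ (succ (succ (succ (succ (succ (succ (succ (succ zero))))))))) (succ (succ (succ (succ (succ (succ (succ (succ (succ zero)))))))))))) (vcons (Eq Nat (succ (succ (succ (succ (succ (succ (succ (succ (succ zero))))))))) (succ (succ (succ (succ (succ (succ (succ (succ (succ zero)))))))))) zero (refl Nat (succ (succ (succ (succ (succ (succ (succ (succ (succ zero)))))))))) (vnil (Eq Nat (succ (succ (succ (succ (succ (succ (succ (succ (succ zero))))))))) (succ (succ (succ (succ (succ (succ (succ (succ (succ zero))))))))))))


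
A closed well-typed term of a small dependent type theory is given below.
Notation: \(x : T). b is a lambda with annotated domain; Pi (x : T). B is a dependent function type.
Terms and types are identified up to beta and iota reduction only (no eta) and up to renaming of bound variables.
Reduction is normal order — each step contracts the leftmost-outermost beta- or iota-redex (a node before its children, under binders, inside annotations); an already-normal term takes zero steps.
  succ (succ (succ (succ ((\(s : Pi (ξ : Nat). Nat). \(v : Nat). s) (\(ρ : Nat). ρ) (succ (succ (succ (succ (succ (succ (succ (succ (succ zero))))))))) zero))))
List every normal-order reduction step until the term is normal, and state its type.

normal-order reduction:
  succ (succ (succ (succ ((\(s : Pi (ξ : Nat). Nat). \(v : Nat). s) (\(ρ : Nat). ρ) (succ (succ (succ (succ (succ (succ (succ (succ (succ zero))))))))) zero))))
  ~> succ (succ (succ (succ ((\(s : Nat). \(ξ : Nat). ξ) (succ (succ (succ (succ (succ (succ (succ (succ (succ zero))))))))) zero))))
  ~> succ (succ (succ (succ ((\(s : Nat). s) zero))))
  ~> succ (succ (succ (succ zero)))
inferred type:
  Nat


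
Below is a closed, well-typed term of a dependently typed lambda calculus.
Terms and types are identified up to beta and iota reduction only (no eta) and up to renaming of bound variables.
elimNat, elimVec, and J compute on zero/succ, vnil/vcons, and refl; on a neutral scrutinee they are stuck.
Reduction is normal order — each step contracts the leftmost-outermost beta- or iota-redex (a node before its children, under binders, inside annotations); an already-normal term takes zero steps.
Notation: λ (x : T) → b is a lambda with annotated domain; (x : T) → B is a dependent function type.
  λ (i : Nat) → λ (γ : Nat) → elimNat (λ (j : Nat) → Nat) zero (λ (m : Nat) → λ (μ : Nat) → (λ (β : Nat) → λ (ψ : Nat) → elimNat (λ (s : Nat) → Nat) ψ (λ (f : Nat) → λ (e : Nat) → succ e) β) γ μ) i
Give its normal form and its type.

reduced normal form:
  λ (i : Nat) → λ (γ : Nat) → elimNat (λ (j : Nat) → Nat) zero (λ (m : Nat) → λ (μ : Nat) → elimNat (λ (β : Nat) → Nat) μ (λ (ψ : Nat) → λ (s : Nat) → succ s) γ) i
inferred type:
  (i : Nat) → (γ : Nat) → Nat


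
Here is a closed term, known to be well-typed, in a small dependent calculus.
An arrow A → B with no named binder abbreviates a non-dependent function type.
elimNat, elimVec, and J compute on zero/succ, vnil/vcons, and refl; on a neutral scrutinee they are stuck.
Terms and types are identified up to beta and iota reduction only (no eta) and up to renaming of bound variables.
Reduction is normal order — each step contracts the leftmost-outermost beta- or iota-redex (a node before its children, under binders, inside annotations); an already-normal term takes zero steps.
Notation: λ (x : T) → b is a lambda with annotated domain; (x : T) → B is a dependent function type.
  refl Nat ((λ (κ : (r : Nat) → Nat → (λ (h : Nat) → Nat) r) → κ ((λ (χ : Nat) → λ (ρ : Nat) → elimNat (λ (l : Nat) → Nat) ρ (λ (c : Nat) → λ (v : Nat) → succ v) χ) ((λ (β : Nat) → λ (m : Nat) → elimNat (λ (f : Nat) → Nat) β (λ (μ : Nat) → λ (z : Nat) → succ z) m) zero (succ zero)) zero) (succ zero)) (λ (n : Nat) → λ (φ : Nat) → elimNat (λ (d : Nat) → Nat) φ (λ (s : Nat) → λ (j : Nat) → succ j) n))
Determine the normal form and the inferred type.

reduced normal form:
  refl Nat (succ (succ zero))
type:
  Eq Nat (succ (succ zero)) (succ (succ zero))


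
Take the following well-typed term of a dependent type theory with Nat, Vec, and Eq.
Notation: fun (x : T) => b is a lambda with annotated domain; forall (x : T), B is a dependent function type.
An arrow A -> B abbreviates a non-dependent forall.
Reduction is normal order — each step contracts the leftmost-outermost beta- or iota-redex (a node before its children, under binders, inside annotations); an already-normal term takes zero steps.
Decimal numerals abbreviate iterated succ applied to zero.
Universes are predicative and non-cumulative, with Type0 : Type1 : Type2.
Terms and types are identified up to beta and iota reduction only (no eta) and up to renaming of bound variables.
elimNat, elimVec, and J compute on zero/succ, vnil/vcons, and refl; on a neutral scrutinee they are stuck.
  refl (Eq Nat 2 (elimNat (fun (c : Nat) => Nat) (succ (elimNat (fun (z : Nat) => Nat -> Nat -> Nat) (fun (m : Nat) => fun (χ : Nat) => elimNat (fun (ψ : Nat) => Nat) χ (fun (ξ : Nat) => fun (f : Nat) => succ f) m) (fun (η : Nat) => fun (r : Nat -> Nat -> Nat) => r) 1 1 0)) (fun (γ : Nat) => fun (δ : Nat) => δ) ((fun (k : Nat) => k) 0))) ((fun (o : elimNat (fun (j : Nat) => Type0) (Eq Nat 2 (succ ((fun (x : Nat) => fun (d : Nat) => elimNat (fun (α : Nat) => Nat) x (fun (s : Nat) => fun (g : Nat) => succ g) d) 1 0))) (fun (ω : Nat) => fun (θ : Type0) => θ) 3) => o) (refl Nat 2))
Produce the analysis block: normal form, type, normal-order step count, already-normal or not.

normal form:
  refl (Eq Nat 2 2) (refl Nat 2)
type:
  Eq (Eq Nat 2 2) (refl Nat 2) (refl Nat 2)
steps to reach normal form (normal order): 13
already normal: no
first contracted redex: an elimNat iota-redex


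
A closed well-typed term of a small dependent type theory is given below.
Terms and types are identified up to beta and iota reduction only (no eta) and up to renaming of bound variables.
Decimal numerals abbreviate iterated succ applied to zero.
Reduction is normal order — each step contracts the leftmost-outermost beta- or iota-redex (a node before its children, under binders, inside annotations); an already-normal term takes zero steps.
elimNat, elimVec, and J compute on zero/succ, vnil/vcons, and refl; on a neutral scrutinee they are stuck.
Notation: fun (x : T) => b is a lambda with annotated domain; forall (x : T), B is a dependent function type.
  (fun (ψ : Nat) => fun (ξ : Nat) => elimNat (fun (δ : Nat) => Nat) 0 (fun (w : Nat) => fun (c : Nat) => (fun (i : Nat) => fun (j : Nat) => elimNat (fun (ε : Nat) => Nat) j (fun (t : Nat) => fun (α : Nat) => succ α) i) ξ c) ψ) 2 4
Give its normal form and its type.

reduced normal form:
  8
type:
  Nat


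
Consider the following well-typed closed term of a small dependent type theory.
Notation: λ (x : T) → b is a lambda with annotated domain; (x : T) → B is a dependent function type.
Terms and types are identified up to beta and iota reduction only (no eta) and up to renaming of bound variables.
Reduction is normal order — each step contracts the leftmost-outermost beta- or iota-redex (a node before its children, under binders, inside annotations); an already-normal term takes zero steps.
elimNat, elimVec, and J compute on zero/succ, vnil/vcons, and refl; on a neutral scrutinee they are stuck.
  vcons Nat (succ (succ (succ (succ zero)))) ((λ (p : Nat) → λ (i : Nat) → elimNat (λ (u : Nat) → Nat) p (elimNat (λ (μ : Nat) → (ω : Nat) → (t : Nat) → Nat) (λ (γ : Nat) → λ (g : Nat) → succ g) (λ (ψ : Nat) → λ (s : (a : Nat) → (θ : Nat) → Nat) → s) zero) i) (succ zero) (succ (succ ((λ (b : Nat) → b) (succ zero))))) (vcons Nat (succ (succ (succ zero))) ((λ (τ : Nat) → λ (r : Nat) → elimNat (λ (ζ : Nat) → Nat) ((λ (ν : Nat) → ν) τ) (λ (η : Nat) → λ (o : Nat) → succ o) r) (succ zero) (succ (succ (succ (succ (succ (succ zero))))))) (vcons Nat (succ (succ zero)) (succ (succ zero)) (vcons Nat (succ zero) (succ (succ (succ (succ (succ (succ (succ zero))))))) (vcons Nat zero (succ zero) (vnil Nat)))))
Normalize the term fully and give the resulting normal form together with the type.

reduced normal form:
  vcons Nat (succ (succ (succ (succ zero)))) (succ (succ (succ (succ zero)))) (vcons Nat (succ (succ (succ zero))) (succ (succ (succ (succ (succ (succ (succ zero))))))) (vcons Nat (succ (succ zero)) (succ (succ zero)) (vcons Nat (succ zero) (succ (succ (succ (succ (succ (succ (succ zero))))))) (vcons Nat zero (succ zero) (vnil Nat)))))
the term's type:
  Vec Nat (succ (succ (succ (succ (succ zero)))))


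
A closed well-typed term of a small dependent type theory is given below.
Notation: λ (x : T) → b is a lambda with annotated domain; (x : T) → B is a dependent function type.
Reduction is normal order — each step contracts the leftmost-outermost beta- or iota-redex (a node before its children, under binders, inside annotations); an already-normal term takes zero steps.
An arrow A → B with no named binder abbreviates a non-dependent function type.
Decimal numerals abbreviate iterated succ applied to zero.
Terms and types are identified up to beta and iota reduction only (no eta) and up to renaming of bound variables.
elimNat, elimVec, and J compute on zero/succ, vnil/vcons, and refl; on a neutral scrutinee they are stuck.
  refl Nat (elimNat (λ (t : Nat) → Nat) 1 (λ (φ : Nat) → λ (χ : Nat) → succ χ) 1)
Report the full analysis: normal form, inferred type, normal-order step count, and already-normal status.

normal form:
  refl Nat 2
type:
  Eq Nat 2 2
steps to reach normal form (normal order): 4
started in normal form: no
first contracted redex: an elimNat iota-redex


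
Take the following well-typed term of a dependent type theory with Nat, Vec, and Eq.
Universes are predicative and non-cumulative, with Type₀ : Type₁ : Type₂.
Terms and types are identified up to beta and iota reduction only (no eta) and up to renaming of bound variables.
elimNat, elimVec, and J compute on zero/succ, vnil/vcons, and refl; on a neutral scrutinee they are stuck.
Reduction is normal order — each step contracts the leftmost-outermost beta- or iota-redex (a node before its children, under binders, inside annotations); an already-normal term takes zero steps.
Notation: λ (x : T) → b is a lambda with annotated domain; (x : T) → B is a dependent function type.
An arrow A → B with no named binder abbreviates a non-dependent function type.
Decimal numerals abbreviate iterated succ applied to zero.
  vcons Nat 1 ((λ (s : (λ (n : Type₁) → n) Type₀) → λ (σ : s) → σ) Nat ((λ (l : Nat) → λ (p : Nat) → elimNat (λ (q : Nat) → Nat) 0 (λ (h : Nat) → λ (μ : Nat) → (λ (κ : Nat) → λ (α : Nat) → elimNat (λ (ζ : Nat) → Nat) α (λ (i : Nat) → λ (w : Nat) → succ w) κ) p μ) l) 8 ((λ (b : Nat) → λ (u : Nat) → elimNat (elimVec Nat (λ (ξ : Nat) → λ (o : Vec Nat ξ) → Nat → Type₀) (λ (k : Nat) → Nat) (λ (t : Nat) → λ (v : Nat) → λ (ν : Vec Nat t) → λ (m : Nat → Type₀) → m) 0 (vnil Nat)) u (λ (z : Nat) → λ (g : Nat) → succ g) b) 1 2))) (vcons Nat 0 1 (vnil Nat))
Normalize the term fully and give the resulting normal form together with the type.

reduced normal form:
  vcons Nat 1 24 (vcons Nat 0 1 (vnil Nat))
the term's type:
  Vec Nat 2
observation: 173 normal-order steps separate the term from its normal form.


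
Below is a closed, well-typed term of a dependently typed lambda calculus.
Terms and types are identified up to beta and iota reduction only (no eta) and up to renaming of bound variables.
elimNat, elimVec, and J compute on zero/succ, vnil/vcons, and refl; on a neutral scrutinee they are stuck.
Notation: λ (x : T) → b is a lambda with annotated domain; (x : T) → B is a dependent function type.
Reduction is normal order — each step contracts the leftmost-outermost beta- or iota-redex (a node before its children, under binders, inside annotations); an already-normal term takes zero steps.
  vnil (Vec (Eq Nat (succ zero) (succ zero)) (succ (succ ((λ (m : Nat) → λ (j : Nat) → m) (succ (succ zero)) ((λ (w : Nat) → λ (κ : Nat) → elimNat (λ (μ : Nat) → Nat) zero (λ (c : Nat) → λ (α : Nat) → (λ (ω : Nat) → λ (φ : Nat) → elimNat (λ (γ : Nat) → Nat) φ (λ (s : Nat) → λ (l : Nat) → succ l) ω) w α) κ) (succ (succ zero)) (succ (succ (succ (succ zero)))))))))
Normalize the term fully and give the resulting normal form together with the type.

normal form:
  vnil (Vec (Eq Nat (succ zero) (succ zero)) (succ (succ (succ (succ zero)))))
type:
  Vec (Vec (Eq Nat (succ zero) (succ zero)) (succ (succ (succ (succ zero))))) zero
observation: normalization takes exactly 2 steps under the normal-order strategy.


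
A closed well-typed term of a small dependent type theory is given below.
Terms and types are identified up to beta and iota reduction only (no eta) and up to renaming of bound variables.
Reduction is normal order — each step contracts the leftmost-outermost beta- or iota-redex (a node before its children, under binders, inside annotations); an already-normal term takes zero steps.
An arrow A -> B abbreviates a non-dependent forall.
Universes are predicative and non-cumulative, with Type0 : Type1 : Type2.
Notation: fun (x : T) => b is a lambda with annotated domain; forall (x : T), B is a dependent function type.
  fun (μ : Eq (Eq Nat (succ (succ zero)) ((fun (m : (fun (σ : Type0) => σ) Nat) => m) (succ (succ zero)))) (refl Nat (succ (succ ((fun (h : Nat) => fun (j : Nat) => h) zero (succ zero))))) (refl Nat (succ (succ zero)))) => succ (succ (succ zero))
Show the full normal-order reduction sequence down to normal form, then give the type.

normal-order reduction:
  fun (μ : Eq (Eq Nat (succ (succ zero)) ((fun (m : (fun (σ : Type0) => σ) Nat) => m) (succ (succ zero)))) (refl Nat (succ (succ ((fun (h : Nat) => fun (j : Nat) => h) zero (succ zero))))) (refl Nat (succ (succ zero)))) => succ (succ (succ zero))
  ~> fun (μ : Eq (Eq Nat (succ (succ zero)) (succ (succ zero))) (refl Nat (succ (succ ((fun (m : Nat) => fun (σ : Nat) => m) zero (succ zero))))) (refl Nat (succ (succ zero)))) => succ (succ (succ zero))
  ~> fun (μ : Eq (Eq Nat (succ (succ zero)) (succ (succ zero))) (refl Nat (succ (succ ((fun (m : Nat) => zero) (succ zero))))) (refl Nat (succ (succ zero)))) => succ (succ (succ zero))
  ~> fun (μ : Eq (Eq Nat (succ (succ zero)) (succ (succ zero))) (refl Nat (succ (succ zero))) (refl Nat (succ (succ zero)))) => succ (succ (succ zero))
the term's type:
  Eq (Eq Nat (succ (succ zero)) (succ (succ zero))) (refl Nat (succ (succ zero))) (refl Nat (succ (succ zero))) -> Nat


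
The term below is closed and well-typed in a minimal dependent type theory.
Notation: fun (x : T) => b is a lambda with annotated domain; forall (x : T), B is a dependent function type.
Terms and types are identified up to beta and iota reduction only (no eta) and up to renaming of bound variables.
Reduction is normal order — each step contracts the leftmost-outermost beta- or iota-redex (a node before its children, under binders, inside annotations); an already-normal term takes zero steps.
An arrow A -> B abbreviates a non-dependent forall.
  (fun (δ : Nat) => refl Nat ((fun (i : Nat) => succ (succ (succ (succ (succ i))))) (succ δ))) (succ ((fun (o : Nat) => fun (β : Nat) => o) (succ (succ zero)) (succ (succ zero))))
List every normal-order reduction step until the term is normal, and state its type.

normal-order reduction sequence:
  (fun (δ : Nat) => refl Nat ((fun (i : Nat) => succ (succ (succ (succ (succ i))))) (succ δ))) (succ ((fun (o : Nat) => fun (β : Nat) => o) (succ (succ zero)) (succ (succ zero))))
  ~> refl Nat ((fun (δ : Nat) => succ (succ (succ (succ (succ δ))))) (succ (succ ((fun (i : Nat) => fun (o : Nat) => i) (succ (succ zero)) (succ (succ zero))))))
  ~> refl Nat (succ (succ (succ (succ (succ (succ (succ ((fun (δ : Nat) => fun (i : Nat) => δ) (succ (succ zero)) (succ (succ zero))))))))))
  ~> refl Nat (succ (succ (succ (succ (succ (succ (succ ((fun (δ : Nat) => succ (succ zero)) (succ (succ zero))))))))))
  ~> refl Nat (succ (succ (succ (succ (succ (succ (succ (succ (succ zero)))))))))
type:
  Eq Nat (succ (succ (succ (succ (succ (succ (succ (succ (succ zero))))))))) (succ (succ (succ (succ (succ (succ (succ (succ (succ zero)))))))))


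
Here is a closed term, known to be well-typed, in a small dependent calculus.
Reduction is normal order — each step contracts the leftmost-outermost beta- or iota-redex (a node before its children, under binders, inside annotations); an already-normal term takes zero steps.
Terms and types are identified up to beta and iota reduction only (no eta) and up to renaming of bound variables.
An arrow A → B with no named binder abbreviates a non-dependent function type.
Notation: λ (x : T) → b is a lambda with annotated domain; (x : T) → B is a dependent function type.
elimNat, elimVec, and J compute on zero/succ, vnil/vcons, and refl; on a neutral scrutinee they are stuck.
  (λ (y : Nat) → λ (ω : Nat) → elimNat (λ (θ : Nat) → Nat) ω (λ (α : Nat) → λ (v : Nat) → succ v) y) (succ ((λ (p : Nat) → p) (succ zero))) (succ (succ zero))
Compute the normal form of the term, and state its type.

normal form:
  succ (succ (succ (succ zero)))
inferred type:
  Nat
observation: 10 normal-order steps separate the term from its normal form.


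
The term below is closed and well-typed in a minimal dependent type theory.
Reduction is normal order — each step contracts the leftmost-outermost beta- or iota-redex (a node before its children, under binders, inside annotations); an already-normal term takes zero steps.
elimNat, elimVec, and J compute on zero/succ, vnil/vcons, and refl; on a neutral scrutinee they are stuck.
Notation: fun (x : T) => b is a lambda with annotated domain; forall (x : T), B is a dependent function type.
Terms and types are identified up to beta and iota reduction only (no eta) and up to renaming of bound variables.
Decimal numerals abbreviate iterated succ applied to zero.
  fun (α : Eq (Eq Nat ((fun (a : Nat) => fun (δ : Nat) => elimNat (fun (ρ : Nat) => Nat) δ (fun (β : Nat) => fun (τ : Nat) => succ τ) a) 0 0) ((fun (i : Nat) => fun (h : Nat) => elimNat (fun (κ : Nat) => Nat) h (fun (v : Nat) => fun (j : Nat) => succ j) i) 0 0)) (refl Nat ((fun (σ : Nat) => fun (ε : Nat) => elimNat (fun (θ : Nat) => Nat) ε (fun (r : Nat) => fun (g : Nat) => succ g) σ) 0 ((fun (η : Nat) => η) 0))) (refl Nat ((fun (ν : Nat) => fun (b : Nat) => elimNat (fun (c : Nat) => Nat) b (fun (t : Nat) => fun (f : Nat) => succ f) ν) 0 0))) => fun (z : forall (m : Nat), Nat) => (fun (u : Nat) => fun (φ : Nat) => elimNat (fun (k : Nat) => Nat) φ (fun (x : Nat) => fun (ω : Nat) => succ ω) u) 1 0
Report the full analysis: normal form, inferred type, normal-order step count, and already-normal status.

normal form:
  fun (α : Eq (Eq Nat 0 0) (refl Nat 0) (refl Nat 0)) => fun (a : forall (δ : Nat), Nat) => 1
type:
  forall (α : Eq (Eq Nat 0 0) (refl Nat 0) (refl Nat 0)), forall (a : forall (δ : Nat), Nat), Nat
steps to reach normal form (normal order): 19
started in normal form: no
first redex: a beta-redex


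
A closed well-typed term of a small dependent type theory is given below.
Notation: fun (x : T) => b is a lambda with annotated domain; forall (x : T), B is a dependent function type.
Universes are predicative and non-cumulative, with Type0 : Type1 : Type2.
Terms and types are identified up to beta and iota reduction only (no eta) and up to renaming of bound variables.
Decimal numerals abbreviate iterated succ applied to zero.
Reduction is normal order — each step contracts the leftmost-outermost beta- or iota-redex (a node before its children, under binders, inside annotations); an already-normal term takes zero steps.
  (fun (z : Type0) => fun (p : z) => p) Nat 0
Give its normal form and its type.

normal form:
  0
the term's type:
  Nat


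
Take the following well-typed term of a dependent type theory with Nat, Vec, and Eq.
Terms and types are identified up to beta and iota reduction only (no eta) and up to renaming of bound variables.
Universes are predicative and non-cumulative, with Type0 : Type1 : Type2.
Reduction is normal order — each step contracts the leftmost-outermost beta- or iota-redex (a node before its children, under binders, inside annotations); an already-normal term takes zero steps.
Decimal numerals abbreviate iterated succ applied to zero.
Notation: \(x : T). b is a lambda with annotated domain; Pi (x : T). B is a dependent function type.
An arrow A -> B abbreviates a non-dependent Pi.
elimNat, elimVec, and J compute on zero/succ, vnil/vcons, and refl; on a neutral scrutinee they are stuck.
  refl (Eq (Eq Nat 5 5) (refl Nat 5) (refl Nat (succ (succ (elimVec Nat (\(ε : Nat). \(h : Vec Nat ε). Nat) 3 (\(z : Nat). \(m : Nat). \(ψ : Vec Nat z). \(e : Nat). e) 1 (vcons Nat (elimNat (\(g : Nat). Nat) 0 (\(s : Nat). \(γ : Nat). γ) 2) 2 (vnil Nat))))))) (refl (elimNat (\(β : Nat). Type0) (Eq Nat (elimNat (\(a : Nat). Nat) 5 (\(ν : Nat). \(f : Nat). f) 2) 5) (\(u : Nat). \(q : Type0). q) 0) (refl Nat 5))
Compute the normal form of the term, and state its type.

normal form:
  refl (Eq (Eq Nat 5 5) (refl Nat 5) (refl Nat 5)) (refl (Eq Nat 5 5) (refl Nat 5))
type:
  Eq (Eq (Eq Nat 5 5) (refl Nat 5) (refl Nat 5)) (refl (Eq Nat 5 5) (refl Nat 5)) (refl (Eq Nat 5 5) (refl Nat 5))


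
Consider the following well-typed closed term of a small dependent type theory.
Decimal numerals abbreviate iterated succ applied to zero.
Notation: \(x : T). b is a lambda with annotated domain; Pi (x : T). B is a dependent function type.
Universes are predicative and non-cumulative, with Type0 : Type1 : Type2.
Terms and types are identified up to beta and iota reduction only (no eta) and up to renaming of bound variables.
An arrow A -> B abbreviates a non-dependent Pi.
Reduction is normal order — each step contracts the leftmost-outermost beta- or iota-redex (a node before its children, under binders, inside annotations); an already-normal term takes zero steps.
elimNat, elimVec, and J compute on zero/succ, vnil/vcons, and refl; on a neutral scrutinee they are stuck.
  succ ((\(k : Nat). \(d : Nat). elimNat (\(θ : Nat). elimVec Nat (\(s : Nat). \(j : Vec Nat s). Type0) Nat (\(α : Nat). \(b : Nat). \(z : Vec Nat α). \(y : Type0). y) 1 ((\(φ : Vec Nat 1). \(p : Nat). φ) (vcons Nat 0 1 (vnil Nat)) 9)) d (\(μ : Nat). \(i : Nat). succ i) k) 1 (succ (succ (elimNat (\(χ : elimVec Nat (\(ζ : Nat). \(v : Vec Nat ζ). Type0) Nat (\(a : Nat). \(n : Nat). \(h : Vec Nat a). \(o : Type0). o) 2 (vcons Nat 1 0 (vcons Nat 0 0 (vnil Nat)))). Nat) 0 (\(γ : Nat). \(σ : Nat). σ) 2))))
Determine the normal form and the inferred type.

normal form:
  4
type:
  Nat
observation: 13 normal-order steps normalize the term, beginning with a beta-redex.


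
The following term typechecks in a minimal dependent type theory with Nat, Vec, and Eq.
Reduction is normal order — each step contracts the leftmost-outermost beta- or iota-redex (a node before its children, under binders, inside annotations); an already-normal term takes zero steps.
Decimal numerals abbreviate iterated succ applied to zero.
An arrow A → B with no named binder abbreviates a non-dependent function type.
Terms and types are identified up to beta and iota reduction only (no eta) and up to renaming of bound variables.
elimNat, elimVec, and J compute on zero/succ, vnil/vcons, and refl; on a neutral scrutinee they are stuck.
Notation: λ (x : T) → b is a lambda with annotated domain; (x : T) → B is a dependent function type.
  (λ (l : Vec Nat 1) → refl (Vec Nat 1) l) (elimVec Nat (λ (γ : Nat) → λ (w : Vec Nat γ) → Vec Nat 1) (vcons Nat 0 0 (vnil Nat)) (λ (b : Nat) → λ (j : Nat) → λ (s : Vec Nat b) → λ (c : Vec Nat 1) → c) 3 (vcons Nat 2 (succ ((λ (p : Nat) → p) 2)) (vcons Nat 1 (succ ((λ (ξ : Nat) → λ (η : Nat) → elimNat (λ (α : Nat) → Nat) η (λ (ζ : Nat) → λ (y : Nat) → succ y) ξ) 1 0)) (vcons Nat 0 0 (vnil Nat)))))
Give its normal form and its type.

resulting normal form:
  refl (Vec Nat 1) (vcons Nat 0 0 (vnil Nat))
type:
  Eq (Vec Nat 1) (vcons Nat 0 0 (vnil Nat)) (vcons Nat 0 0 (vnil Nat))


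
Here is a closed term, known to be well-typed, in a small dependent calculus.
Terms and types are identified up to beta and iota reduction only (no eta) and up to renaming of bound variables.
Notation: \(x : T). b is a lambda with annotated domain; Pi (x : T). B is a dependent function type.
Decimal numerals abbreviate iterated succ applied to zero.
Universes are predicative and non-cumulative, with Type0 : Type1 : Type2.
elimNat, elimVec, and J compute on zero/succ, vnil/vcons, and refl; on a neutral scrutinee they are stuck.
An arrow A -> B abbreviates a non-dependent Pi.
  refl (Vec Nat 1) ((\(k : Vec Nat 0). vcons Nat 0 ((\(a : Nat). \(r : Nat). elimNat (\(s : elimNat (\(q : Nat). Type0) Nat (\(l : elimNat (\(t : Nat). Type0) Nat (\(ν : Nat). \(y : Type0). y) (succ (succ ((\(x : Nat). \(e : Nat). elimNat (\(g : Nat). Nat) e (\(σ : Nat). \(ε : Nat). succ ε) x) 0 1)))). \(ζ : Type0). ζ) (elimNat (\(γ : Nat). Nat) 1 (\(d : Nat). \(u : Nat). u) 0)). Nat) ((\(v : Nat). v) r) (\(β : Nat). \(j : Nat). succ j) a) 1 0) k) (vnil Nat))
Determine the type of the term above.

inferred type:
  Eq (Vec Nat 1) (vcons Nat 0 1 (vnil Nat)) (vcons Nat 0 1 (vnil Nat))


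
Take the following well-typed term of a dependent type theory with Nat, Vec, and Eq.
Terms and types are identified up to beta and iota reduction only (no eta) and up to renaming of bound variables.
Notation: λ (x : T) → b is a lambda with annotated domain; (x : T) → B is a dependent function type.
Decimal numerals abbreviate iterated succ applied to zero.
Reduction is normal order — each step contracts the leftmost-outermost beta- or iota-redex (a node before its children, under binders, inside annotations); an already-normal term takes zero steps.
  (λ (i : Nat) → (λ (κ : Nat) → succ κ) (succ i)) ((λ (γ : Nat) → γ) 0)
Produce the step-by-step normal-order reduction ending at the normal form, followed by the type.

normal-order reduction:
  (λ (i : Nat) → (λ (κ : Nat) → succ κ) (succ i)) ((λ (γ : Nat) → γ) 0)
  ~> (λ (i : Nat) → succ i) (succ ((λ (κ : Nat) → κ) 0))
  ~> succ (succ ((λ (i : Nat) → i) 0))
  ~> 2
the term's type:
  Nat


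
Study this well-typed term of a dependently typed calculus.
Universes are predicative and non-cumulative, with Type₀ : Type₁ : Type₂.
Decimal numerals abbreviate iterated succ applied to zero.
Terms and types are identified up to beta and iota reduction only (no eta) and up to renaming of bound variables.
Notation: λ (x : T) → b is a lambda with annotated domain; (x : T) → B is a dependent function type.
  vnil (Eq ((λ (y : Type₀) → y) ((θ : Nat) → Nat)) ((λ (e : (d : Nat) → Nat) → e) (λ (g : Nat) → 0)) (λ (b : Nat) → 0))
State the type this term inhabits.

inferred type:
  Vec (Eq ((y : Nat) → Nat) (λ (θ : Nat) → 0) (λ (e : Nat) → 0)) 0


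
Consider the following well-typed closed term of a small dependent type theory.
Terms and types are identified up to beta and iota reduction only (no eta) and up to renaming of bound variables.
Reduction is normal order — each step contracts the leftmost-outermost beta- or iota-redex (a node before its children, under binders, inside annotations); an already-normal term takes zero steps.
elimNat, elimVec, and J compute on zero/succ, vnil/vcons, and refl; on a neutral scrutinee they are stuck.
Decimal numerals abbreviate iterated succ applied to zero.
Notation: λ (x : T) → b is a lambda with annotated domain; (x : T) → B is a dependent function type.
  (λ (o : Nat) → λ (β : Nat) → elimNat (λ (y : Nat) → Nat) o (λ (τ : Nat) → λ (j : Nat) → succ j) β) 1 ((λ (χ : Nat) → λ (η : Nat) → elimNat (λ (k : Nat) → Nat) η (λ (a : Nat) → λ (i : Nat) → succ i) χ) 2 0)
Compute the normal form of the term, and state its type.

reduced normal form:
  3
inferred type:
  Nat
observation: 18 normal-order steps normalize the term, beginning with a beta-redex.


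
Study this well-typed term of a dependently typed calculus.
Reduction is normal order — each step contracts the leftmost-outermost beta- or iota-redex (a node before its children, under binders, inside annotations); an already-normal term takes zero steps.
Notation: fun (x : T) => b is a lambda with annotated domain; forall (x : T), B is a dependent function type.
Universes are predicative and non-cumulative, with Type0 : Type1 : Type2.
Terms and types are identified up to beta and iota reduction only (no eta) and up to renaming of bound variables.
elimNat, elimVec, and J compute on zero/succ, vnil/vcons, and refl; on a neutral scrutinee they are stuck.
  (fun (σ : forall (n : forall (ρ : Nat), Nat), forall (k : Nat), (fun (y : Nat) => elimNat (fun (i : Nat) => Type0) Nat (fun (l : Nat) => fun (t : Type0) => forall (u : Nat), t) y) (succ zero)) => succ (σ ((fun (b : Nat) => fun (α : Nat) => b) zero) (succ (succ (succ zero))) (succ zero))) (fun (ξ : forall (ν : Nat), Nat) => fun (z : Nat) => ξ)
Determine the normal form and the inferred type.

normal form:
  succ zero
inferred type:
  Nat
observation: the first redex contracted is a beta-redex; the normal form is reached in 5 normal-order steps.


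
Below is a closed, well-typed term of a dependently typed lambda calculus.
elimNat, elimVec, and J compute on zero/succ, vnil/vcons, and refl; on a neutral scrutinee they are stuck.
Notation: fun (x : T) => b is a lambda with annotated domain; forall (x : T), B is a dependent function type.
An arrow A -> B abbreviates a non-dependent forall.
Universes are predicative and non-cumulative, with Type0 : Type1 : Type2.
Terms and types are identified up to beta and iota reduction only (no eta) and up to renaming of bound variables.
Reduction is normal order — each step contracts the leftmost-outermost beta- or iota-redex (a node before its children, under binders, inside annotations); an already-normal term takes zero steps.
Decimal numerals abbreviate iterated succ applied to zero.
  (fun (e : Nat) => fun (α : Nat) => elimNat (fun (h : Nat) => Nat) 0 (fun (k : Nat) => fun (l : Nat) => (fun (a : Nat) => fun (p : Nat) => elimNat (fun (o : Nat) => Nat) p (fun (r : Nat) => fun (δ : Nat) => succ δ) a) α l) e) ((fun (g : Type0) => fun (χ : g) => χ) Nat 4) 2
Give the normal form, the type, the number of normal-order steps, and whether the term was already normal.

reduced normal form:
  8
inferred type:
  Nat
steps to reach normal form (normal order): 26
already normal: no
first redex: a beta-redex


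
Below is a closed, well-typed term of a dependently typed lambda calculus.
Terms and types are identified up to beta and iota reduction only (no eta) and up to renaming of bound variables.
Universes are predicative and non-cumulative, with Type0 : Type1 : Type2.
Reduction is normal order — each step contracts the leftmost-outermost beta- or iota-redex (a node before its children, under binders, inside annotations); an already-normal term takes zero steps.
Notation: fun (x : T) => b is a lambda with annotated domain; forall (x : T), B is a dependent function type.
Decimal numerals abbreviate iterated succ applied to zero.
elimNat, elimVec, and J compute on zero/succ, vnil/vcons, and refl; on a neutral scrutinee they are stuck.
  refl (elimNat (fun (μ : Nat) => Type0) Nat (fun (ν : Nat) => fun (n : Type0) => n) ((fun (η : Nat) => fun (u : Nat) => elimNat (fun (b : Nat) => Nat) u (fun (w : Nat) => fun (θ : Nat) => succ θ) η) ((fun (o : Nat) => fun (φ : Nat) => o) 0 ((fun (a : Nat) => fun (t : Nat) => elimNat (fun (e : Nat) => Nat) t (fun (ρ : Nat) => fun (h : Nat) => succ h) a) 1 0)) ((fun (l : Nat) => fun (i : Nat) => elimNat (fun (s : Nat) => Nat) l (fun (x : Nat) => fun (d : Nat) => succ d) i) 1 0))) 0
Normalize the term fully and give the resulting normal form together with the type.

normal form:
  refl Nat 0
the term's type:
  Eq Nat 0 0
observation: the first redex contracted is a beta-redex; the normal form is reached in 12 normal-order steps.


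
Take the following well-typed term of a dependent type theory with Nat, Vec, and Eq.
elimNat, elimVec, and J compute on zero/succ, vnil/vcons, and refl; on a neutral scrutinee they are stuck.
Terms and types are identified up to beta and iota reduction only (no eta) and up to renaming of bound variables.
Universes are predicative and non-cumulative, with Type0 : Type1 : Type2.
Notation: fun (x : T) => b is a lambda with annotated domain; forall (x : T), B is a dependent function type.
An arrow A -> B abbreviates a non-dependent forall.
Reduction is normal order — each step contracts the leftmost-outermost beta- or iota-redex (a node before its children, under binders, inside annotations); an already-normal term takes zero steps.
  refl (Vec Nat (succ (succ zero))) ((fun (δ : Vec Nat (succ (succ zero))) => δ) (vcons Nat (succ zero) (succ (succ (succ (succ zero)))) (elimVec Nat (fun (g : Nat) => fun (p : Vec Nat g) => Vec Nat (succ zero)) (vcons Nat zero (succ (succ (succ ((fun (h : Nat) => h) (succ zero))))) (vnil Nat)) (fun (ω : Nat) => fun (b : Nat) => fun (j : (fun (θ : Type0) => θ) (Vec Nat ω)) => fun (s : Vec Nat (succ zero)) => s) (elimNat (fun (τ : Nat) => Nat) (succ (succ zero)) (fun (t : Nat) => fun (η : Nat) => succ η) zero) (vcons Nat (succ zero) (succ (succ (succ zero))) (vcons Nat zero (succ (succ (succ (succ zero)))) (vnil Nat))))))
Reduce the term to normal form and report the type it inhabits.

resulting normal form:
  refl (Vec Nat (succ (succ zero))) (vcons Nat (succ zero) (succ (succ (succ (succ zero)))) (vcons Nat zero (succ (succ (succ (succ zero)))) (vnil Nat)))
inferred type:
  Eq (Vec Nat (succ (succ zero))) (vcons Nat (succ zero) (succ (succ (succ (succ zero)))) (vcons Nat zero (succ (succ (succ (succ zero)))) (vnil Nat))) (vcons Nat (succ zero) (succ (succ (succ (succ zero)))) (vcons Nat zero (succ (succ (succ (succ zero)))) (vnil Nat)))
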